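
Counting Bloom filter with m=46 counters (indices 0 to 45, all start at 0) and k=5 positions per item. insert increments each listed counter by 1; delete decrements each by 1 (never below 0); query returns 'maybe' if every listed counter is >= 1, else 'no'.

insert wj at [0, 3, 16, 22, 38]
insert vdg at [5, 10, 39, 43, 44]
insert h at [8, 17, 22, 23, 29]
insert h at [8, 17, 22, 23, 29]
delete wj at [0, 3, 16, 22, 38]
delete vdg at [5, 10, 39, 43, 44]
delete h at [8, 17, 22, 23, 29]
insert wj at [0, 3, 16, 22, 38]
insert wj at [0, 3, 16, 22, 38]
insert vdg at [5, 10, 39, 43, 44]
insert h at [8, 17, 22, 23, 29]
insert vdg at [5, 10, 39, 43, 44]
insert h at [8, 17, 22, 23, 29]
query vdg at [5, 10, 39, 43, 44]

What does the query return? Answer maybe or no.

Step 1: insert wj at [0, 3, 16, 22, 38] -> counters=[1,0,0,1,0,0,0,0,0,0,0,0,0,0,0,0,1,0,0,0,0,0,1,0,0,0,0,0,0,0,0,0,0,0,0,0,0,0,1,0,0,0,0,0,0,0]
Step 2: insert vdg at [5, 10, 39, 43, 44] -> counters=[1,0,0,1,0,1,0,0,0,0,1,0,0,0,0,0,1,0,0,0,0,0,1,0,0,0,0,0,0,0,0,0,0,0,0,0,0,0,1,1,0,0,0,1,1,0]
Step 3: insert h at [8, 17, 22, 23, 29] -> counters=[1,0,0,1,0,1,0,0,1,0,1,0,0,0,0,0,1,1,0,0,0,0,2,1,0,0,0,0,0,1,0,0,0,0,0,0,0,0,1,1,0,0,0,1,1,0]
Step 4: insert h at [8, 17, 22, 23, 29] -> counters=[1,0,0,1,0,1,0,0,2,0,1,0,0,0,0,0,1,2,0,0,0,0,3,2,0,0,0,0,0,2,0,0,0,0,0,0,0,0,1,1,0,0,0,1,1,0]
Step 5: delete wj at [0, 3, 16, 22, 38] -> counters=[0,0,0,0,0,1,0,0,2,0,1,0,0,0,0,0,0,2,0,0,0,0,2,2,0,0,0,0,0,2,0,0,0,0,0,0,0,0,0,1,0,0,0,1,1,0]
Step 6: delete vdg at [5, 10, 39, 43, 44] -> counters=[0,0,0,0,0,0,0,0,2,0,0,0,0,0,0,0,0,2,0,0,0,0,2,2,0,0,0,0,0,2,0,0,0,0,0,0,0,0,0,0,0,0,0,0,0,0]
Step 7: delete h at [8, 17, 22, 23, 29] -> counters=[0,0,0,0,0,0,0,0,1,0,0,0,0,0,0,0,0,1,0,0,0,0,1,1,0,0,0,0,0,1,0,0,0,0,0,0,0,0,0,0,0,0,0,0,0,0]
Step 8: insert wj at [0, 3, 16, 22, 38] -> counters=[1,0,0,1,0,0,0,0,1,0,0,0,0,0,0,0,1,1,0,0,0,0,2,1,0,0,0,0,0,1,0,0,0,0,0,0,0,0,1,0,0,0,0,0,0,0]
Step 9: insert wj at [0, 3, 16, 22, 38] -> counters=[2,0,0,2,0,0,0,0,1,0,0,0,0,0,0,0,2,1,0,0,0,0,3,1,0,0,0,0,0,1,0,0,0,0,0,0,0,0,2,0,0,0,0,0,0,0]
Step 10: insert vdg at [5, 10, 39, 43, 44] -> counters=[2,0,0,2,0,1,0,0,1,0,1,0,0,0,0,0,2,1,0,0,0,0,3,1,0,0,0,0,0,1,0,0,0,0,0,0,0,0,2,1,0,0,0,1,1,0]
Step 11: insert h at [8, 17, 22, 23, 29] -> counters=[2,0,0,2,0,1,0,0,2,0,1,0,0,0,0,0,2,2,0,0,0,0,4,2,0,0,0,0,0,2,0,0,0,0,0,0,0,0,2,1,0,0,0,1,1,0]
Step 12: insert vdg at [5, 10, 39, 43, 44] -> counters=[2,0,0,2,0,2,0,0,2,0,2,0,0,0,0,0,2,2,0,0,0,0,4,2,0,0,0,0,0,2,0,0,0,0,0,0,0,0,2,2,0,0,0,2,2,0]
Step 13: insert h at [8, 17, 22, 23, 29] -> counters=[2,0,0,2,0,2,0,0,3,0,2,0,0,0,0,0,2,3,0,0,0,0,5,3,0,0,0,0,0,3,0,0,0,0,0,0,0,0,2,2,0,0,0,2,2,0]
Query vdg: check counters[5]=2 counters[10]=2 counters[39]=2 counters[43]=2 counters[44]=2 -> maybe

Answer: maybe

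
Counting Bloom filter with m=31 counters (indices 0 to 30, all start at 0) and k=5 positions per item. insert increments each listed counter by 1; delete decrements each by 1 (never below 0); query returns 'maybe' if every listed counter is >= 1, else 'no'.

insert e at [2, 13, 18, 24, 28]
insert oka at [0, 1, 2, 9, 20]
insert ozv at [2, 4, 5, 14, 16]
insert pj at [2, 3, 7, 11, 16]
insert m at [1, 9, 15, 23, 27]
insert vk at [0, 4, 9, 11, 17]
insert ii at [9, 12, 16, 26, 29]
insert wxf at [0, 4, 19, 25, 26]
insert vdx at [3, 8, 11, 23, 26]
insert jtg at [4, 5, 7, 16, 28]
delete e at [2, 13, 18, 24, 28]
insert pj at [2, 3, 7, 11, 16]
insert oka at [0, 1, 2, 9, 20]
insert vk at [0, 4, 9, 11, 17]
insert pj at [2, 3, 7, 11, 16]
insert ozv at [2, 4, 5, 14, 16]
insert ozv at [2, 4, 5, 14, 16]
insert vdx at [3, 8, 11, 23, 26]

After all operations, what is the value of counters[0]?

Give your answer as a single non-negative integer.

Answer: 5

Derivation:
Step 1: insert e at [2, 13, 18, 24, 28] -> counters=[0,0,1,0,0,0,0,0,0,0,0,0,0,1,0,0,0,0,1,0,0,0,0,0,1,0,0,0,1,0,0]
Step 2: insert oka at [0, 1, 2, 9, 20] -> counters=[1,1,2,0,0,0,0,0,0,1,0,0,0,1,0,0,0,0,1,0,1,0,0,0,1,0,0,0,1,0,0]
Step 3: insert ozv at [2, 4, 5, 14, 16] -> counters=[1,1,3,0,1,1,0,0,0,1,0,0,0,1,1,0,1,0,1,0,1,0,0,0,1,0,0,0,1,0,0]
Step 4: insert pj at [2, 3, 7, 11, 16] -> counters=[1,1,4,1,1,1,0,1,0,1,0,1,0,1,1,0,2,0,1,0,1,0,0,0,1,0,0,0,1,0,0]
Step 5: insert m at [1, 9, 15, 23, 27] -> counters=[1,2,4,1,1,1,0,1,0,2,0,1,0,1,1,1,2,0,1,0,1,0,0,1,1,0,0,1,1,0,0]
Step 6: insert vk at [0, 4, 9, 11, 17] -> counters=[2,2,4,1,2,1,0,1,0,3,0,2,0,1,1,1,2,1,1,0,1,0,0,1,1,0,0,1,1,0,0]
Step 7: insert ii at [9, 12, 16, 26, 29] -> counters=[2,2,4,1,2,1,0,1,0,4,0,2,1,1,1,1,3,1,1,0,1,0,0,1,1,0,1,1,1,1,0]
Step 8: insert wxf at [0, 4, 19, 25, 26] -> counters=[3,2,4,1,3,1,0,1,0,4,0,2,1,1,1,1,3,1,1,1,1,0,0,1,1,1,2,1,1,1,0]
Step 9: insert vdx at [3, 8, 11, 23, 26] -> counters=[3,2,4,2,3,1,0,1,1,4,0,3,1,1,1,1,3,1,1,1,1,0,0,2,1,1,3,1,1,1,0]
Step 10: insert jtg at [4, 5, 7, 16, 28] -> counters=[3,2,4,2,4,2,0,2,1,4,0,3,1,1,1,1,4,1,1,1,1,0,0,2,1,1,3,1,2,1,0]
Step 11: delete e at [2, 13, 18, 24, 28] -> counters=[3,2,3,2,4,2,0,2,1,4,0,3,1,0,1,1,4,1,0,1,1,0,0,2,0,1,3,1,1,1,0]
Step 12: insert pj at [2, 3, 7, 11, 16] -> counters=[3,2,4,3,4,2,0,3,1,4,0,4,1,0,1,1,5,1,0,1,1,0,0,2,0,1,3,1,1,1,0]
Step 13: insert oka at [0, 1, 2, 9, 20] -> counters=[4,3,5,3,4,2,0,3,1,5,0,4,1,0,1,1,5,1,0,1,2,0,0,2,0,1,3,1,1,1,0]
Step 14: insert vk at [0, 4, 9, 11, 17] -> counters=[5,3,5,3,5,2,0,3,1,6,0,5,1,0,1,1,5,2,0,1,2,0,0,2,0,1,3,1,1,1,0]
Step 15: insert pj at [2, 3, 7, 11, 16] -> counters=[5,3,6,4,5,2,0,4,1,6,0,6,1,0,1,1,6,2,0,1,2,0,0,2,0,1,3,1,1,1,0]
Step 16: insert ozv at [2, 4, 5, 14, 16] -> counters=[5,3,7,4,6,3,0,4,1,6,0,6,1,0,2,1,7,2,0,1,2,0,0,2,0,1,3,1,1,1,0]
Step 17: insert ozv at [2, 4, 5, 14, 16] -> counters=[5,3,8,4,7,4,0,4,1,6,0,6,1,0,3,1,8,2,0,1,2,0,0,2,0,1,3,1,1,1,0]
Step 18: insert vdx at [3, 8, 11, 23, 26] -> counters=[5,3,8,5,7,4,0,4,2,6,0,7,1,0,3,1,8,2,0,1,2,0,0,3,0,1,4,1,1,1,0]
Final counters=[5,3,8,5,7,4,0,4,2,6,0,7,1,0,3,1,8,2,0,1,2,0,0,3,0,1,4,1,1,1,0] -> counters[0]=5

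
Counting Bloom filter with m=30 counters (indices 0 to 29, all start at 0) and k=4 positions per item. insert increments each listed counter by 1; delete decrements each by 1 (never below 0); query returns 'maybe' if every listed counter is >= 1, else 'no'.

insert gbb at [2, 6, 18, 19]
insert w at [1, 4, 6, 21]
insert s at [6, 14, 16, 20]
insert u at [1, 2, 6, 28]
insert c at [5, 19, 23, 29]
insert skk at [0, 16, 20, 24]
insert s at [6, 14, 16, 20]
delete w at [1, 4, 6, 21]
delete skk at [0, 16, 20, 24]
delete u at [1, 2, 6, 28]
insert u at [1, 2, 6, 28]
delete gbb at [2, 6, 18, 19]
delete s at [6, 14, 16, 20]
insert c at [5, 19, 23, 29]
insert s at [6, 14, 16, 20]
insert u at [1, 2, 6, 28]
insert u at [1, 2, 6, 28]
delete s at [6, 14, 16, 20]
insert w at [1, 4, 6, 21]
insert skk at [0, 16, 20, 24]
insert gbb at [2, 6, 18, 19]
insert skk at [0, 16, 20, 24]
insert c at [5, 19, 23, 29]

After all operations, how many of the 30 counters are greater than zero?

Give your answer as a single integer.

Answer: 16

Derivation:
Step 1: insert gbb at [2, 6, 18, 19] -> counters=[0,0,1,0,0,0,1,0,0,0,0,0,0,0,0,0,0,0,1,1,0,0,0,0,0,0,0,0,0,0]
Step 2: insert w at [1, 4, 6, 21] -> counters=[0,1,1,0,1,0,2,0,0,0,0,0,0,0,0,0,0,0,1,1,0,1,0,0,0,0,0,0,0,0]
Step 3: insert s at [6, 14, 16, 20] -> counters=[0,1,1,0,1,0,3,0,0,0,0,0,0,0,1,0,1,0,1,1,1,1,0,0,0,0,0,0,0,0]
Step 4: insert u at [1, 2, 6, 28] -> counters=[0,2,2,0,1,0,4,0,0,0,0,0,0,0,1,0,1,0,1,1,1,1,0,0,0,0,0,0,1,0]
Step 5: insert c at [5, 19, 23, 29] -> counters=[0,2,2,0,1,1,4,0,0,0,0,0,0,0,1,0,1,0,1,2,1,1,0,1,0,0,0,0,1,1]
Step 6: insert skk at [0, 16, 20, 24] -> counters=[1,2,2,0,1,1,4,0,0,0,0,0,0,0,1,0,2,0,1,2,2,1,0,1,1,0,0,0,1,1]
Step 7: insert s at [6, 14, 16, 20] -> counters=[1,2,2,0,1,1,5,0,0,0,0,0,0,0,2,0,3,0,1,2,3,1,0,1,1,0,0,0,1,1]
Step 8: delete w at [1, 4, 6, 21] -> counters=[1,1,2,0,0,1,4,0,0,0,0,0,0,0,2,0,3,0,1,2,3,0,0,1,1,0,0,0,1,1]
Step 9: delete skk at [0, 16, 20, 24] -> counters=[0,1,2,0,0,1,4,0,0,0,0,0,0,0,2,0,2,0,1,2,2,0,0,1,0,0,0,0,1,1]
Step 10: delete u at [1, 2, 6, 28] -> counters=[0,0,1,0,0,1,3,0,0,0,0,0,0,0,2,0,2,0,1,2,2,0,0,1,0,0,0,0,0,1]
Step 11: insert u at [1, 2, 6, 28] -> counters=[0,1,2,0,0,1,4,0,0,0,0,0,0,0,2,0,2,0,1,2,2,0,0,1,0,0,0,0,1,1]
Step 12: delete gbb at [2, 6, 18, 19] -> counters=[0,1,1,0,0,1,3,0,0,0,0,0,0,0,2,0,2,0,0,1,2,0,0,1,0,0,0,0,1,1]
Step 13: delete s at [6, 14, 16, 20] -> counters=[0,1,1,0,0,1,2,0,0,0,0,0,0,0,1,0,1,0,0,1,1,0,0,1,0,0,0,0,1,1]
Step 14: insert c at [5, 19, 23, 29] -> counters=[0,1,1,0,0,2,2,0,0,0,0,0,0,0,1,0,1,0,0,2,1,0,0,2,0,0,0,0,1,2]
Step 15: insert s at [6, 14, 16, 20] -> counters=[0,1,1,0,0,2,3,0,0,0,0,0,0,0,2,0,2,0,0,2,2,0,0,2,0,0,0,0,1,2]
Step 16: insert u at [1, 2, 6, 28] -> counters=[0,2,2,0,0,2,4,0,0,0,0,0,0,0,2,0,2,0,0,2,2,0,0,2,0,0,0,0,2,2]
Step 17: insert u at [1, 2, 6, 28] -> counters=[0,3,3,0,0,2,5,0,0,0,0,0,0,0,2,0,2,0,0,2,2,0,0,2,0,0,0,0,3,2]
Step 18: delete s at [6, 14, 16, 20] -> counters=[0,3,3,0,0,2,4,0,0,0,0,0,0,0,1,0,1,0,0,2,1,0,0,2,0,0,0,0,3,2]
Step 19: insert w at [1, 4, 6, 21] -> counters=[0,4,3,0,1,2,5,0,0,0,0,0,0,0,1,0,1,0,0,2,1,1,0,2,0,0,0,0,3,2]
Step 20: insert skk at [0, 16, 20, 24] -> counters=[1,4,3,0,1,2,5,0,0,0,0,0,0,0,1,0,2,0,0,2,2,1,0,2,1,0,0,0,3,2]
Step 21: insert gbb at [2, 6, 18, 19] -> counters=[1,4,4,0,1,2,6,0,0,0,0,0,0,0,1,0,2,0,1,3,2,1,0,2,1,0,0,0,3,2]
Step 22: insert skk at [0, 16, 20, 24] -> counters=[2,4,4,0,1,2,6,0,0,0,0,0,0,0,1,0,3,0,1,3,3,1,0,2,2,0,0,0,3,2]
Step 23: insert c at [5, 19, 23, 29] -> counters=[2,4,4,0,1,3,6,0,0,0,0,0,0,0,1,0,3,0,1,4,3,1,0,3,2,0,0,0,3,3]
Final counters=[2,4,4,0,1,3,6,0,0,0,0,0,0,0,1,0,3,0,1,4,3,1,0,3,2,0,0,0,3,3] -> 16 nonzero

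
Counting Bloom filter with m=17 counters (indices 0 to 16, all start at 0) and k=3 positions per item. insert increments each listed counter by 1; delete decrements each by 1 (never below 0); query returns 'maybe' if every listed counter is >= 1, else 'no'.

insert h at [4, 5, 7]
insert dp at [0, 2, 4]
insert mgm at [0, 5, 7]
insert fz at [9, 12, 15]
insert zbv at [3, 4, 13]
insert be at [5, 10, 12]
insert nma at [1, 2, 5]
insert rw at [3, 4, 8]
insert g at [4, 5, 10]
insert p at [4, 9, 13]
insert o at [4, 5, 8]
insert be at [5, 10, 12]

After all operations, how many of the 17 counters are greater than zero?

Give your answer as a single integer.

Step 1: insert h at [4, 5, 7] -> counters=[0,0,0,0,1,1,0,1,0,0,0,0,0,0,0,0,0]
Step 2: insert dp at [0, 2, 4] -> counters=[1,0,1,0,2,1,0,1,0,0,0,0,0,0,0,0,0]
Step 3: insert mgm at [0, 5, 7] -> counters=[2,0,1,0,2,2,0,2,0,0,0,0,0,0,0,0,0]
Step 4: insert fz at [9, 12, 15] -> counters=[2,0,1,0,2,2,0,2,0,1,0,0,1,0,0,1,0]
Step 5: insert zbv at [3, 4, 13] -> counters=[2,0,1,1,3,2,0,2,0,1,0,0,1,1,0,1,0]
Step 6: insert be at [5, 10, 12] -> counters=[2,0,1,1,3,3,0,2,0,1,1,0,2,1,0,1,0]
Step 7: insert nma at [1, 2, 5] -> counters=[2,1,2,1,3,4,0,2,0,1,1,0,2,1,0,1,0]
Step 8: insert rw at [3, 4, 8] -> counters=[2,1,2,2,4,4,0,2,1,1,1,0,2,1,0,1,0]
Step 9: insert g at [4, 5, 10] -> counters=[2,1,2,2,5,5,0,2,1,1,2,0,2,1,0,1,0]
Step 10: insert p at [4, 9, 13] -> counters=[2,1,2,2,6,5,0,2,1,2,2,0,2,2,0,1,0]
Step 11: insert o at [4, 5, 8] -> counters=[2,1,2,2,7,6,0,2,2,2,2,0,2,2,0,1,0]
Step 12: insert be at [5, 10, 12] -> counters=[2,1,2,2,7,7,0,2,2,2,3,0,3,2,0,1,0]
Final counters=[2,1,2,2,7,7,0,2,2,2,3,0,3,2,0,1,0] -> 13 nonzero

Answer: 13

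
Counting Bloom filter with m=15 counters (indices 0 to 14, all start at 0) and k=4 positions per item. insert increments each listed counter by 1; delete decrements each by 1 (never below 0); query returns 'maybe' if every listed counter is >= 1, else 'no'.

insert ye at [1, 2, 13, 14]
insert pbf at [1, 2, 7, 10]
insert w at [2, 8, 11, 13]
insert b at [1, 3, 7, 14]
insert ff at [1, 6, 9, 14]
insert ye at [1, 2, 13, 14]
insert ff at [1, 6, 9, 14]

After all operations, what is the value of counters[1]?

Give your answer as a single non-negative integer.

Step 1: insert ye at [1, 2, 13, 14] -> counters=[0,1,1,0,0,0,0,0,0,0,0,0,0,1,1]
Step 2: insert pbf at [1, 2, 7, 10] -> counters=[0,2,2,0,0,0,0,1,0,0,1,0,0,1,1]
Step 3: insert w at [2, 8, 11, 13] -> counters=[0,2,3,0,0,0,0,1,1,0,1,1,0,2,1]
Step 4: insert b at [1, 3, 7, 14] -> counters=[0,3,3,1,0,0,0,2,1,0,1,1,0,2,2]
Step 5: insert ff at [1, 6, 9, 14] -> counters=[0,4,3,1,0,0,1,2,1,1,1,1,0,2,3]
Step 6: insert ye at [1, 2, 13, 14] -> counters=[0,5,4,1,0,0,1,2,1,1,1,1,0,3,4]
Step 7: insert ff at [1, 6, 9, 14] -> counters=[0,6,4,1,0,0,2,2,1,2,1,1,0,3,5]
Final counters=[0,6,4,1,0,0,2,2,1,2,1,1,0,3,5] -> counters[1]=6

Answer: 6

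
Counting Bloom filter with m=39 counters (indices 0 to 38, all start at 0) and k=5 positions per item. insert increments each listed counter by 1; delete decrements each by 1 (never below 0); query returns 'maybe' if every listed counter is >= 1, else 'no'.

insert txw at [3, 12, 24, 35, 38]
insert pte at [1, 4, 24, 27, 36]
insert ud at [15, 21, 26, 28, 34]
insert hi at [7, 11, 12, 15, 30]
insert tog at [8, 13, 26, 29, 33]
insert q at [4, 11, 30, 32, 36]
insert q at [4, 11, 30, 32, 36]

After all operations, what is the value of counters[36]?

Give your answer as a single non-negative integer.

Answer: 3

Derivation:
Step 1: insert txw at [3, 12, 24, 35, 38] -> counters=[0,0,0,1,0,0,0,0,0,0,0,0,1,0,0,0,0,0,0,0,0,0,0,0,1,0,0,0,0,0,0,0,0,0,0,1,0,0,1]
Step 2: insert pte at [1, 4, 24, 27, 36] -> counters=[0,1,0,1,1,0,0,0,0,0,0,0,1,0,0,0,0,0,0,0,0,0,0,0,2,0,0,1,0,0,0,0,0,0,0,1,1,0,1]
Step 3: insert ud at [15, 21, 26, 28, 34] -> counters=[0,1,0,1,1,0,0,0,0,0,0,0,1,0,0,1,0,0,0,0,0,1,0,0,2,0,1,1,1,0,0,0,0,0,1,1,1,0,1]
Step 4: insert hi at [7, 11, 12, 15, 30] -> counters=[0,1,0,1,1,0,0,1,0,0,0,1,2,0,0,2,0,0,0,0,0,1,0,0,2,0,1,1,1,0,1,0,0,0,1,1,1,0,1]
Step 5: insert tog at [8, 13, 26, 29, 33] -> counters=[0,1,0,1,1,0,0,1,1,0,0,1,2,1,0,2,0,0,0,0,0,1,0,0,2,0,2,1,1,1,1,0,0,1,1,1,1,0,1]
Step 6: insert q at [4, 11, 30, 32, 36] -> counters=[0,1,0,1,2,0,0,1,1,0,0,2,2,1,0,2,0,0,0,0,0,1,0,0,2,0,2,1,1,1,2,0,1,1,1,1,2,0,1]
Step 7: insert q at [4, 11, 30, 32, 36] -> counters=[0,1,0,1,3,0,0,1,1,0,0,3,2,1,0,2,0,0,0,0,0,1,0,0,2,0,2,1,1,1,3,0,2,1,1,1,3,0,1]
Final counters=[0,1,0,1,3,0,0,1,1,0,0,3,2,1,0,2,0,0,0,0,0,1,0,0,2,0,2,1,1,1,3,0,2,1,1,1,3,0,1] -> counters[36]=3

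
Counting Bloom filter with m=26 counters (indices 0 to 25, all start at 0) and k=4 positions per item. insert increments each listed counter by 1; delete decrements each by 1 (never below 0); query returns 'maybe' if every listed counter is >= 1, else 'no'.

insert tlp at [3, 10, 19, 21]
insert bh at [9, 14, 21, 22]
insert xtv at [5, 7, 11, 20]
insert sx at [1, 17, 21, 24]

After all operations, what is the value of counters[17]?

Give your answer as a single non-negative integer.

Step 1: insert tlp at [3, 10, 19, 21] -> counters=[0,0,0,1,0,0,0,0,0,0,1,0,0,0,0,0,0,0,0,1,0,1,0,0,0,0]
Step 2: insert bh at [9, 14, 21, 22] -> counters=[0,0,0,1,0,0,0,0,0,1,1,0,0,0,1,0,0,0,0,1,0,2,1,0,0,0]
Step 3: insert xtv at [5, 7, 11, 20] -> counters=[0,0,0,1,0,1,0,1,0,1,1,1,0,0,1,0,0,0,0,1,1,2,1,0,0,0]
Step 4: insert sx at [1, 17, 21, 24] -> counters=[0,1,0,1,0,1,0,1,0,1,1,1,0,0,1,0,0,1,0,1,1,3,1,0,1,0]
Final counters=[0,1,0,1,0,1,0,1,0,1,1,1,0,0,1,0,0,1,0,1,1,3,1,0,1,0] -> counters[17]=1

Answer: 1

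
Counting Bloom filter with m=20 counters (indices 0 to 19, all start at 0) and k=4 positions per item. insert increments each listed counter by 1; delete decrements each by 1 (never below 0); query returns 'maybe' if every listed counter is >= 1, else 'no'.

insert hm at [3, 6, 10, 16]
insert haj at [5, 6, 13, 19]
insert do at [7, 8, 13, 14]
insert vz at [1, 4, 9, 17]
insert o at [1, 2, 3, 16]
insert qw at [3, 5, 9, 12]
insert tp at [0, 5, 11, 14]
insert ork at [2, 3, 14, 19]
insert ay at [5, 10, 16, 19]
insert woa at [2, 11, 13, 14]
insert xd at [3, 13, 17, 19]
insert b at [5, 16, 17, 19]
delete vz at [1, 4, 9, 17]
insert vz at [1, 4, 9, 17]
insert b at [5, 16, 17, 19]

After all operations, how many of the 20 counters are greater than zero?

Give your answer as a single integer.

Step 1: insert hm at [3, 6, 10, 16] -> counters=[0,0,0,1,0,0,1,0,0,0,1,0,0,0,0,0,1,0,0,0]
Step 2: insert haj at [5, 6, 13, 19] -> counters=[0,0,0,1,0,1,2,0,0,0,1,0,0,1,0,0,1,0,0,1]
Step 3: insert do at [7, 8, 13, 14] -> counters=[0,0,0,1,0,1,2,1,1,0,1,0,0,2,1,0,1,0,0,1]
Step 4: insert vz at [1, 4, 9, 17] -> counters=[0,1,0,1,1,1,2,1,1,1,1,0,0,2,1,0,1,1,0,1]
Step 5: insert o at [1, 2, 3, 16] -> counters=[0,2,1,2,1,1,2,1,1,1,1,0,0,2,1,0,2,1,0,1]
Step 6: insert qw at [3, 5, 9, 12] -> counters=[0,2,1,3,1,2,2,1,1,2,1,0,1,2,1,0,2,1,0,1]
Step 7: insert tp at [0, 5, 11, 14] -> counters=[1,2,1,3,1,3,2,1,1,2,1,1,1,2,2,0,2,1,0,1]
Step 8: insert ork at [2, 3, 14, 19] -> counters=[1,2,2,4,1,3,2,1,1,2,1,1,1,2,3,0,2,1,0,2]
Step 9: insert ay at [5, 10, 16, 19] -> counters=[1,2,2,4,1,4,2,1,1,2,2,1,1,2,3,0,3,1,0,3]
Step 10: insert woa at [2, 11, 13, 14] -> counters=[1,2,3,4,1,4,2,1,1,2,2,2,1,3,4,0,3,1,0,3]
Step 11: insert xd at [3, 13, 17, 19] -> counters=[1,2,3,5,1,4,2,1,1,2,2,2,1,4,4,0,3,2,0,4]
Step 12: insert b at [5, 16, 17, 19] -> counters=[1,2,3,5,1,5,2,1,1,2,2,2,1,4,4,0,4,3,0,5]
Step 13: delete vz at [1, 4, 9, 17] -> counters=[1,1,3,5,0,5,2,1,1,1,2,2,1,4,4,0,4,2,0,5]
Step 14: insert vz at [1, 4, 9, 17] -> counters=[1,2,3,5,1,5,2,1,1,2,2,2,1,4,4,0,4,3,0,5]
Step 15: insert b at [5, 16, 17, 19] -> counters=[1,2,3,5,1,6,2,1,1,2,2,2,1,4,4,0,5,4,0,6]
Final counters=[1,2,3,5,1,6,2,1,1,2,2,2,1,4,4,0,5,4,0,6] -> 18 nonzero

Answer: 18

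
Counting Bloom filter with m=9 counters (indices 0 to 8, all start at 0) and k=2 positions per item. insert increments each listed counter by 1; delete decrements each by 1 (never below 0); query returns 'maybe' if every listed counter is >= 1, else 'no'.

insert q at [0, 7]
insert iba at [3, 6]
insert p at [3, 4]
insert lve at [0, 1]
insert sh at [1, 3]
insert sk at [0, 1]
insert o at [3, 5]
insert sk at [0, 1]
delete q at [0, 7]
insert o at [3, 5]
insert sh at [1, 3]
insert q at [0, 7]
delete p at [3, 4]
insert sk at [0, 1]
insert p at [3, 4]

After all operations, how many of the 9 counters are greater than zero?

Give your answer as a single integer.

Answer: 7

Derivation:
Step 1: insert q at [0, 7] -> counters=[1,0,0,0,0,0,0,1,0]
Step 2: insert iba at [3, 6] -> counters=[1,0,0,1,0,0,1,1,0]
Step 3: insert p at [3, 4] -> counters=[1,0,0,2,1,0,1,1,0]
Step 4: insert lve at [0, 1] -> counters=[2,1,0,2,1,0,1,1,0]
Step 5: insert sh at [1, 3] -> counters=[2,2,0,3,1,0,1,1,0]
Step 6: insert sk at [0, 1] -> counters=[3,3,0,3,1,0,1,1,0]
Step 7: insert o at [3, 5] -> counters=[3,3,0,4,1,1,1,1,0]
Step 8: insert sk at [0, 1] -> counters=[4,4,0,4,1,1,1,1,0]
Step 9: delete q at [0, 7] -> counters=[3,4,0,4,1,1,1,0,0]
Step 10: insert o at [3, 5] -> counters=[3,4,0,5,1,2,1,0,0]
Step 11: insert sh at [1, 3] -> counters=[3,5,0,6,1,2,1,0,0]
Step 12: insert q at [0, 7] -> counters=[4,5,0,6,1,2,1,1,0]
Step 13: delete p at [3, 4] -> counters=[4,5,0,5,0,2,1,1,0]
Step 14: insert sk at [0, 1] -> counters=[5,6,0,5,0,2,1,1,0]
Step 15: insert p at [3, 4] -> counters=[5,6,0,6,1,2,1,1,0]
Final counters=[5,6,0,6,1,2,1,1,0] -> 7 nonzero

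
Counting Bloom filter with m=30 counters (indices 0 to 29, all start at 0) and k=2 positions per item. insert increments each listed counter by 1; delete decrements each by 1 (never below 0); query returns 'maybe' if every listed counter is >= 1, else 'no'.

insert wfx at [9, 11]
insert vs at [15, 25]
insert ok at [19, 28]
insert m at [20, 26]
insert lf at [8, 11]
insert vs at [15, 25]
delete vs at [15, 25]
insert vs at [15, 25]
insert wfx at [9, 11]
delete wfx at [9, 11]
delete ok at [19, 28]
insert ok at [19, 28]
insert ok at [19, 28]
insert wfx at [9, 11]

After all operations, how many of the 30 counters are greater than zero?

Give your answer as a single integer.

Answer: 9

Derivation:
Step 1: insert wfx at [9, 11] -> counters=[0,0,0,0,0,0,0,0,0,1,0,1,0,0,0,0,0,0,0,0,0,0,0,0,0,0,0,0,0,0]
Step 2: insert vs at [15, 25] -> counters=[0,0,0,0,0,0,0,0,0,1,0,1,0,0,0,1,0,0,0,0,0,0,0,0,0,1,0,0,0,0]
Step 3: insert ok at [19, 28] -> counters=[0,0,0,0,0,0,0,0,0,1,0,1,0,0,0,1,0,0,0,1,0,0,0,0,0,1,0,0,1,0]
Step 4: insert m at [20, 26] -> counters=[0,0,0,0,0,0,0,0,0,1,0,1,0,0,0,1,0,0,0,1,1,0,0,0,0,1,1,0,1,0]
Step 5: insert lf at [8, 11] -> counters=[0,0,0,0,0,0,0,0,1,1,0,2,0,0,0,1,0,0,0,1,1,0,0,0,0,1,1,0,1,0]
Step 6: insert vs at [15, 25] -> counters=[0,0,0,0,0,0,0,0,1,1,0,2,0,0,0,2,0,0,0,1,1,0,0,0,0,2,1,0,1,0]
Step 7: delete vs at [15, 25] -> counters=[0,0,0,0,0,0,0,0,1,1,0,2,0,0,0,1,0,0,0,1,1,0,0,0,0,1,1,0,1,0]
Step 8: insert vs at [15, 25] -> counters=[0,0,0,0,0,0,0,0,1,1,0,2,0,0,0,2,0,0,0,1,1,0,0,0,0,2,1,0,1,0]
Step 9: insert wfx at [9, 11] -> counters=[0,0,0,0,0,0,0,0,1,2,0,3,0,0,0,2,0,0,0,1,1,0,0,0,0,2,1,0,1,0]
Step 10: delete wfx at [9, 11] -> counters=[0,0,0,0,0,0,0,0,1,1,0,2,0,0,0,2,0,0,0,1,1,0,0,0,0,2,1,0,1,0]
Step 11: delete ok at [19, 28] -> counters=[0,0,0,0,0,0,0,0,1,1,0,2,0,0,0,2,0,0,0,0,1,0,0,0,0,2,1,0,0,0]
Step 12: insert ok at [19, 28] -> counters=[0,0,0,0,0,0,0,0,1,1,0,2,0,0,0,2,0,0,0,1,1,0,0,0,0,2,1,0,1,0]
Step 13: insert ok at [19, 28] -> counters=[0,0,0,0,0,0,0,0,1,1,0,2,0,0,0,2,0,0,0,2,1,0,0,0,0,2,1,0,2,0]
Step 14: insert wfx at [9, 11] -> counters=[0,0,0,0,0,0,0,0,1,2,0,3,0,0,0,2,0,0,0,2,1,0,0,0,0,2,1,0,2,0]
Final counters=[0,0,0,0,0,0,0,0,1,2,0,3,0,0,0,2,0,0,0,2,1,0,0,0,0,2,1,0,2,0] -> 9 nonzero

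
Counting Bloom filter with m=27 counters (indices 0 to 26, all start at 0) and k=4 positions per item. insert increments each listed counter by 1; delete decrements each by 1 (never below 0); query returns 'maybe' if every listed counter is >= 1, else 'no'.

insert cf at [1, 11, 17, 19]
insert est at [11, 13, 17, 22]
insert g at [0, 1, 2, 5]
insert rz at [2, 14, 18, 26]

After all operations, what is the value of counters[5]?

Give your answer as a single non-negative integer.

Step 1: insert cf at [1, 11, 17, 19] -> counters=[0,1,0,0,0,0,0,0,0,0,0,1,0,0,0,0,0,1,0,1,0,0,0,0,0,0,0]
Step 2: insert est at [11, 13, 17, 22] -> counters=[0,1,0,0,0,0,0,0,0,0,0,2,0,1,0,0,0,2,0,1,0,0,1,0,0,0,0]
Step 3: insert g at [0, 1, 2, 5] -> counters=[1,2,1,0,0,1,0,0,0,0,0,2,0,1,0,0,0,2,0,1,0,0,1,0,0,0,0]
Step 4: insert rz at [2, 14, 18, 26] -> counters=[1,2,2,0,0,1,0,0,0,0,0,2,0,1,1,0,0,2,1,1,0,0,1,0,0,0,1]
Final counters=[1,2,2,0,0,1,0,0,0,0,0,2,0,1,1,0,0,2,1,1,0,0,1,0,0,0,1] -> counters[5]=1

Answer: 1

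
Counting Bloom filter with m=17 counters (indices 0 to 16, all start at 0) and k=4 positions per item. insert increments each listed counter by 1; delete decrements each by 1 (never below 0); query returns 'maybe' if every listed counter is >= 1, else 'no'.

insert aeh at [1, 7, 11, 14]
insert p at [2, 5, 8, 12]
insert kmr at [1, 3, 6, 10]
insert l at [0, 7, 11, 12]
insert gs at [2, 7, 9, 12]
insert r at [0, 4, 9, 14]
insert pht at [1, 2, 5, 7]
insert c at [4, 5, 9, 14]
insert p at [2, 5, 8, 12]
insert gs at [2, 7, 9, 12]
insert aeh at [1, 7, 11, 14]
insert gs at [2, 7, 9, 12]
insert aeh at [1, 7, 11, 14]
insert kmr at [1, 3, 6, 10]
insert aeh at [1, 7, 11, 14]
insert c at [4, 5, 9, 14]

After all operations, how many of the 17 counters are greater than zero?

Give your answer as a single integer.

Answer: 14

Derivation:
Step 1: insert aeh at [1, 7, 11, 14] -> counters=[0,1,0,0,0,0,0,1,0,0,0,1,0,0,1,0,0]
Step 2: insert p at [2, 5, 8, 12] -> counters=[0,1,1,0,0,1,0,1,1,0,0,1,1,0,1,0,0]
Step 3: insert kmr at [1, 3, 6, 10] -> counters=[0,2,1,1,0,1,1,1,1,0,1,1,1,0,1,0,0]
Step 4: insert l at [0, 7, 11, 12] -> counters=[1,2,1,1,0,1,1,2,1,0,1,2,2,0,1,0,0]
Step 5: insert gs at [2, 7, 9, 12] -> counters=[1,2,2,1,0,1,1,3,1,1,1,2,3,0,1,0,0]
Step 6: insert r at [0, 4, 9, 14] -> counters=[2,2,2,1,1,1,1,3,1,2,1,2,3,0,2,0,0]
Step 7: insert pht at [1, 2, 5, 7] -> counters=[2,3,3,1,1,2,1,4,1,2,1,2,3,0,2,0,0]
Step 8: insert c at [4, 5, 9, 14] -> counters=[2,3,3,1,2,3,1,4,1,3,1,2,3,0,3,0,0]
Step 9: insert p at [2, 5, 8, 12] -> counters=[2,3,4,1,2,4,1,4,2,3,1,2,4,0,3,0,0]
Step 10: insert gs at [2, 7, 9, 12] -> counters=[2,3,5,1,2,4,1,5,2,4,1,2,5,0,3,0,0]
Step 11: insert aeh at [1, 7, 11, 14] -> counters=[2,4,5,1,2,4,1,6,2,4,1,3,5,0,4,0,0]
Step 12: insert gs at [2, 7, 9, 12] -> counters=[2,4,6,1,2,4,1,7,2,5,1,3,6,0,4,0,0]
Step 13: insert aeh at [1, 7, 11, 14] -> counters=[2,5,6,1,2,4,1,8,2,5,1,4,6,0,5,0,0]
Step 14: insert kmr at [1, 3, 6, 10] -> counters=[2,6,6,2,2,4,2,8,2,5,2,4,6,0,5,0,0]
Step 15: insert aeh at [1, 7, 11, 14] -> counters=[2,7,6,2,2,4,2,9,2,5,2,5,6,0,6,0,0]
Step 16: insert c at [4, 5, 9, 14] -> counters=[2,7,6,2,3,5,2,9,2,6,2,5,6,0,7,0,0]
Final counters=[2,7,6,2,3,5,2,9,2,6,2,5,6,0,7,0,0] -> 14 nonzero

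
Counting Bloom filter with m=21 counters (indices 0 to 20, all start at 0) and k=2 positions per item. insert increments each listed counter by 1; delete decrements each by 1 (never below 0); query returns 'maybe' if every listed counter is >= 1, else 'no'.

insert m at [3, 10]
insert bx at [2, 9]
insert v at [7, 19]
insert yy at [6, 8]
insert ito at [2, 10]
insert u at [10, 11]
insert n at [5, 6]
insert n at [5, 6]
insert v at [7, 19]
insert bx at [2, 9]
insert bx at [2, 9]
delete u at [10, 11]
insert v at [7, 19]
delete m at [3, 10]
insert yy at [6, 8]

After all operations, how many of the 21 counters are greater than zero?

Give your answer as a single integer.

Answer: 8

Derivation:
Step 1: insert m at [3, 10] -> counters=[0,0,0,1,0,0,0,0,0,0,1,0,0,0,0,0,0,0,0,0,0]
Step 2: insert bx at [2, 9] -> counters=[0,0,1,1,0,0,0,0,0,1,1,0,0,0,0,0,0,0,0,0,0]
Step 3: insert v at [7, 19] -> counters=[0,0,1,1,0,0,0,1,0,1,1,0,0,0,0,0,0,0,0,1,0]
Step 4: insert yy at [6, 8] -> counters=[0,0,1,1,0,0,1,1,1,1,1,0,0,0,0,0,0,0,0,1,0]
Step 5: insert ito at [2, 10] -> counters=[0,0,2,1,0,0,1,1,1,1,2,0,0,0,0,0,0,0,0,1,0]
Step 6: insert u at [10, 11] -> counters=[0,0,2,1,0,0,1,1,1,1,3,1,0,0,0,0,0,0,0,1,0]
Step 7: insert n at [5, 6] -> counters=[0,0,2,1,0,1,2,1,1,1,3,1,0,0,0,0,0,0,0,1,0]
Step 8: insert n at [5, 6] -> counters=[0,0,2,1,0,2,3,1,1,1,3,1,0,0,0,0,0,0,0,1,0]
Step 9: insert v at [7, 19] -> counters=[0,0,2,1,0,2,3,2,1,1,3,1,0,0,0,0,0,0,0,2,0]
Step 10: insert bx at [2, 9] -> counters=[0,0,3,1,0,2,3,2,1,2,3,1,0,0,0,0,0,0,0,2,0]
Step 11: insert bx at [2, 9] -> counters=[0,0,4,1,0,2,3,2,1,3,3,1,0,0,0,0,0,0,0,2,0]
Step 12: delete u at [10, 11] -> counters=[0,0,4,1,0,2,3,2,1,3,2,0,0,0,0,0,0,0,0,2,0]
Step 13: insert v at [7, 19] -> counters=[0,0,4,1,0,2,3,3,1,3,2,0,0,0,0,0,0,0,0,3,0]
Step 14: delete m at [3, 10] -> counters=[0,0,4,0,0,2,3,3,1,3,1,0,0,0,0,0,0,0,0,3,0]
Step 15: insert yy at [6, 8] -> counters=[0,0,4,0,0,2,4,3,2,3,1,0,0,0,0,0,0,0,0,3,0]
Final counters=[0,0,4,0,0,2,4,3,2,3,1,0,0,0,0,0,0,0,0,3,0] -> 8 nonzero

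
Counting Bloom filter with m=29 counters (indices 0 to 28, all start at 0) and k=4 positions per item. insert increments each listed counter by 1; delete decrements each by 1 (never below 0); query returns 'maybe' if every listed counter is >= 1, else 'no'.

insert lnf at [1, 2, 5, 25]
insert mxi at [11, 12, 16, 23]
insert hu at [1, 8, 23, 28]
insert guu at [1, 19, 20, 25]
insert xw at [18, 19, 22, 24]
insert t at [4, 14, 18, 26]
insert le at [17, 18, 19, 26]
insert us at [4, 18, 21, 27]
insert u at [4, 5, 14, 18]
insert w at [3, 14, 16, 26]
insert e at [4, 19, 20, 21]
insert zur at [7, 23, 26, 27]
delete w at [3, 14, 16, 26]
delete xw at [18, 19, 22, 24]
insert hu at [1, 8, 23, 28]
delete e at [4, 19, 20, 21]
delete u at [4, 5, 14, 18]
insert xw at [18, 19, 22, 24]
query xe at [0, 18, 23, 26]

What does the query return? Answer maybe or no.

Step 1: insert lnf at [1, 2, 5, 25] -> counters=[0,1,1,0,0,1,0,0,0,0,0,0,0,0,0,0,0,0,0,0,0,0,0,0,0,1,0,0,0]
Step 2: insert mxi at [11, 12, 16, 23] -> counters=[0,1,1,0,0,1,0,0,0,0,0,1,1,0,0,0,1,0,0,0,0,0,0,1,0,1,0,0,0]
Step 3: insert hu at [1, 8, 23, 28] -> counters=[0,2,1,0,0,1,0,0,1,0,0,1,1,0,0,0,1,0,0,0,0,0,0,2,0,1,0,0,1]
Step 4: insert guu at [1, 19, 20, 25] -> counters=[0,3,1,0,0,1,0,0,1,0,0,1,1,0,0,0,1,0,0,1,1,0,0,2,0,2,0,0,1]
Step 5: insert xw at [18, 19, 22, 24] -> counters=[0,3,1,0,0,1,0,0,1,0,0,1,1,0,0,0,1,0,1,2,1,0,1,2,1,2,0,0,1]
Step 6: insert t at [4, 14, 18, 26] -> counters=[0,3,1,0,1,1,0,0,1,0,0,1,1,0,1,0,1,0,2,2,1,0,1,2,1,2,1,0,1]
Step 7: insert le at [17, 18, 19, 26] -> counters=[0,3,1,0,1,1,0,0,1,0,0,1,1,0,1,0,1,1,3,3,1,0,1,2,1,2,2,0,1]
Step 8: insert us at [4, 18, 21, 27] -> counters=[0,3,1,0,2,1,0,0,1,0,0,1,1,0,1,0,1,1,4,3,1,1,1,2,1,2,2,1,1]
Step 9: insert u at [4, 5, 14, 18] -> counters=[0,3,1,0,3,2,0,0,1,0,0,1,1,0,2,0,1,1,5,3,1,1,1,2,1,2,2,1,1]
Step 10: insert w at [3, 14, 16, 26] -> counters=[0,3,1,1,3,2,0,0,1,0,0,1,1,0,3,0,2,1,5,3,1,1,1,2,1,2,3,1,1]
Step 11: insert e at [4, 19, 20, 21] -> counters=[0,3,1,1,4,2,0,0,1,0,0,1,1,0,3,0,2,1,5,4,2,2,1,2,1,2,3,1,1]
Step 12: insert zur at [7, 23, 26, 27] -> counters=[0,3,1,1,4,2,0,1,1,0,0,1,1,0,3,0,2,1,5,4,2,2,1,3,1,2,4,2,1]
Step 13: delete w at [3, 14, 16, 26] -> counters=[0,3,1,0,4,2,0,1,1,0,0,1,1,0,2,0,1,1,5,4,2,2,1,3,1,2,3,2,1]
Step 14: delete xw at [18, 19, 22, 24] -> counters=[0,3,1,0,4,2,0,1,1,0,0,1,1,0,2,0,1,1,4,3,2,2,0,3,0,2,3,2,1]
Step 15: insert hu at [1, 8, 23, 28] -> counters=[0,4,1,0,4,2,0,1,2,0,0,1,1,0,2,0,1,1,4,3,2,2,0,4,0,2,3,2,2]
Step 16: delete e at [4, 19, 20, 21] -> counters=[0,4,1,0,3,2,0,1,2,0,0,1,1,0,2,0,1,1,4,2,1,1,0,4,0,2,3,2,2]
Step 17: delete u at [4, 5, 14, 18] -> counters=[0,4,1,0,2,1,0,1,2,0,0,1,1,0,1,0,1,1,3,2,1,1,0,4,0,2,3,2,2]
Step 18: insert xw at [18, 19, 22, 24] -> counters=[0,4,1,0,2,1,0,1,2,0,0,1,1,0,1,0,1,1,4,3,1,1,1,4,1,2,3,2,2]
Query xe: check counters[0]=0 counters[18]=4 counters[23]=4 counters[26]=3 -> no

Answer: no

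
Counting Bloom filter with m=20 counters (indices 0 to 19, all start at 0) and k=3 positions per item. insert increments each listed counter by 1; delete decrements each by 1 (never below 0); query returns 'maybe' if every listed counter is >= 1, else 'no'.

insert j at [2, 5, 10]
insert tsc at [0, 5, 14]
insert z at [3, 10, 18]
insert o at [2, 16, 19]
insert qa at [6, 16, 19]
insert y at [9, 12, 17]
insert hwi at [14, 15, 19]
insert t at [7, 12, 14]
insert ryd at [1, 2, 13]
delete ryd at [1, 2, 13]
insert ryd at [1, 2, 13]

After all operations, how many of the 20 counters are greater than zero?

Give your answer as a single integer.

Answer: 17

Derivation:
Step 1: insert j at [2, 5, 10] -> counters=[0,0,1,0,0,1,0,0,0,0,1,0,0,0,0,0,0,0,0,0]
Step 2: insert tsc at [0, 5, 14] -> counters=[1,0,1,0,0,2,0,0,0,0,1,0,0,0,1,0,0,0,0,0]
Step 3: insert z at [3, 10, 18] -> counters=[1,0,1,1,0,2,0,0,0,0,2,0,0,0,1,0,0,0,1,0]
Step 4: insert o at [2, 16, 19] -> counters=[1,0,2,1,0,2,0,0,0,0,2,0,0,0,1,0,1,0,1,1]
Step 5: insert qa at [6, 16, 19] -> counters=[1,0,2,1,0,2,1,0,0,0,2,0,0,0,1,0,2,0,1,2]
Step 6: insert y at [9, 12, 17] -> counters=[1,0,2,1,0,2,1,0,0,1,2,0,1,0,1,0,2,1,1,2]
Step 7: insert hwi at [14, 15, 19] -> counters=[1,0,2,1,0,2,1,0,0,1,2,0,1,0,2,1,2,1,1,3]
Step 8: insert t at [7, 12, 14] -> counters=[1,0,2,1,0,2,1,1,0,1,2,0,2,0,3,1,2,1,1,3]
Step 9: insert ryd at [1, 2, 13] -> counters=[1,1,3,1,0,2,1,1,0,1,2,0,2,1,3,1,2,1,1,3]
Step 10: delete ryd at [1, 2, 13] -> counters=[1,0,2,1,0,2,1,1,0,1,2,0,2,0,3,1,2,1,1,3]
Step 11: insert ryd at [1, 2, 13] -> counters=[1,1,3,1,0,2,1,1,0,1,2,0,2,1,3,1,2,1,1,3]
Final counters=[1,1,3,1,0,2,1,1,0,1,2,0,2,1,3,1,2,1,1,3] -> 17 nonzero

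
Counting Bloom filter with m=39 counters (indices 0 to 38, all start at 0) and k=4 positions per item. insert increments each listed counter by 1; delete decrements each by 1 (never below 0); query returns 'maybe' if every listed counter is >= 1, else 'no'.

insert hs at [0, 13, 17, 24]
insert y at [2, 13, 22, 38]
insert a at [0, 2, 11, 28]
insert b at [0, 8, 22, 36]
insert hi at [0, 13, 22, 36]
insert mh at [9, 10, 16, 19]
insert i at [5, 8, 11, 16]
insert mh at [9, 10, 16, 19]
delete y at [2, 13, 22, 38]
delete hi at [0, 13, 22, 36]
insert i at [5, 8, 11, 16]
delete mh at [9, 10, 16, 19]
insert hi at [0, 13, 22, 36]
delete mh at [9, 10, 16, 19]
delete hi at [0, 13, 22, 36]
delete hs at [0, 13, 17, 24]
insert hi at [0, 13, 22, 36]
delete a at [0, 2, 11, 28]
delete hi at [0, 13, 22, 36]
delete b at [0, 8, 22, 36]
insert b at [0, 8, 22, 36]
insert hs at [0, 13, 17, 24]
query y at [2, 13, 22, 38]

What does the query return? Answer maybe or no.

Answer: no

Derivation:
Step 1: insert hs at [0, 13, 17, 24] -> counters=[1,0,0,0,0,0,0,0,0,0,0,0,0,1,0,0,0,1,0,0,0,0,0,0,1,0,0,0,0,0,0,0,0,0,0,0,0,0,0]
Step 2: insert y at [2, 13, 22, 38] -> counters=[1,0,1,0,0,0,0,0,0,0,0,0,0,2,0,0,0,1,0,0,0,0,1,0,1,0,0,0,0,0,0,0,0,0,0,0,0,0,1]
Step 3: insert a at [0, 2, 11, 28] -> counters=[2,0,2,0,0,0,0,0,0,0,0,1,0,2,0,0,0,1,0,0,0,0,1,0,1,0,0,0,1,0,0,0,0,0,0,0,0,0,1]
Step 4: insert b at [0, 8, 22, 36] -> counters=[3,0,2,0,0,0,0,0,1,0,0,1,0,2,0,0,0,1,0,0,0,0,2,0,1,0,0,0,1,0,0,0,0,0,0,0,1,0,1]
Step 5: insert hi at [0, 13, 22, 36] -> counters=[4,0,2,0,0,0,0,0,1,0,0,1,0,3,0,0,0,1,0,0,0,0,3,0,1,0,0,0,1,0,0,0,0,0,0,0,2,0,1]
Step 6: insert mh at [9, 10, 16, 19] -> counters=[4,0,2,0,0,0,0,0,1,1,1,1,0,3,0,0,1,1,0,1,0,0,3,0,1,0,0,0,1,0,0,0,0,0,0,0,2,0,1]
Step 7: insert i at [5, 8, 11, 16] -> counters=[4,0,2,0,0,1,0,0,2,1,1,2,0,3,0,0,2,1,0,1,0,0,3,0,1,0,0,0,1,0,0,0,0,0,0,0,2,0,1]
Step 8: insert mh at [9, 10, 16, 19] -> counters=[4,0,2,0,0,1,0,0,2,2,2,2,0,3,0,0,3,1,0,2,0,0,3,0,1,0,0,0,1,0,0,0,0,0,0,0,2,0,1]
Step 9: delete y at [2, 13, 22, 38] -> counters=[4,0,1,0,0,1,0,0,2,2,2,2,0,2,0,0,3,1,0,2,0,0,2,0,1,0,0,0,1,0,0,0,0,0,0,0,2,0,0]
Step 10: delete hi at [0, 13, 22, 36] -> counters=[3,0,1,0,0,1,0,0,2,2,2,2,0,1,0,0,3,1,0,2,0,0,1,0,1,0,0,0,1,0,0,0,0,0,0,0,1,0,0]
Step 11: insert i at [5, 8, 11, 16] -> counters=[3,0,1,0,0,2,0,0,3,2,2,3,0,1,0,0,4,1,0,2,0,0,1,0,1,0,0,0,1,0,0,0,0,0,0,0,1,0,0]
Step 12: delete mh at [9, 10, 16, 19] -> counters=[3,0,1,0,0,2,0,0,3,1,1,3,0,1,0,0,3,1,0,1,0,0,1,0,1,0,0,0,1,0,0,0,0,0,0,0,1,0,0]
Step 13: insert hi at [0, 13, 22, 36] -> counters=[4,0,1,0,0,2,0,0,3,1,1,3,0,2,0,0,3,1,0,1,0,0,2,0,1,0,0,0,1,0,0,0,0,0,0,0,2,0,0]
Step 14: delete mh at [9, 10, 16, 19] -> counters=[4,0,1,0,0,2,0,0,3,0,0,3,0,2,0,0,2,1,0,0,0,0,2,0,1,0,0,0,1,0,0,0,0,0,0,0,2,0,0]
Step 15: delete hi at [0, 13, 22, 36] -> counters=[3,0,1,0,0,2,0,0,3,0,0,3,0,1,0,0,2,1,0,0,0,0,1,0,1,0,0,0,1,0,0,0,0,0,0,0,1,0,0]
Step 16: delete hs at [0, 13, 17, 24] -> counters=[2,0,1,0,0,2,0,0,3,0,0,3,0,0,0,0,2,0,0,0,0,0,1,0,0,0,0,0,1,0,0,0,0,0,0,0,1,0,0]
Step 17: insert hi at [0, 13, 22, 36] -> counters=[3,0,1,0,0,2,0,0,3,0,0,3,0,1,0,0,2,0,0,0,0,0,2,0,0,0,0,0,1,0,0,0,0,0,0,0,2,0,0]
Step 18: delete a at [0, 2, 11, 28] -> counters=[2,0,0,0,0,2,0,0,3,0,0,2,0,1,0,0,2,0,0,0,0,0,2,0,0,0,0,0,0,0,0,0,0,0,0,0,2,0,0]
Step 19: delete hi at [0, 13, 22, 36] -> counters=[1,0,0,0,0,2,0,0,3,0,0,2,0,0,0,0,2,0,0,0,0,0,1,0,0,0,0,0,0,0,0,0,0,0,0,0,1,0,0]
Step 20: delete b at [0, 8, 22, 36] -> counters=[0,0,0,0,0,2,0,0,2,0,0,2,0,0,0,0,2,0,0,0,0,0,0,0,0,0,0,0,0,0,0,0,0,0,0,0,0,0,0]
Step 21: insert b at [0, 8, 22, 36] -> counters=[1,0,0,0,0,2,0,0,3,0,0,2,0,0,0,0,2,0,0,0,0,0,1,0,0,0,0,0,0,0,0,0,0,0,0,0,1,0,0]
Step 22: insert hs at [0, 13, 17, 24] -> counters=[2,0,0,0,0,2,0,0,3,0,0,2,0,1,0,0,2,1,0,0,0,0,1,0,1,0,0,0,0,0,0,0,0,0,0,0,1,0,0]
Query y: check counters[2]=0 counters[13]=1 counters[22]=1 counters[38]=0 -> no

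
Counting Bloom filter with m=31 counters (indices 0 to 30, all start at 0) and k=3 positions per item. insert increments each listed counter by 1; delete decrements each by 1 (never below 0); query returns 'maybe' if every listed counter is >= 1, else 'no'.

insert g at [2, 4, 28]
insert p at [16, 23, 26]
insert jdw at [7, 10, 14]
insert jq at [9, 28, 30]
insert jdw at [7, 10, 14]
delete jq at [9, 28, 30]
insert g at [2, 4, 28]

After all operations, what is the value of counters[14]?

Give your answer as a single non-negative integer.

Step 1: insert g at [2, 4, 28] -> counters=[0,0,1,0,1,0,0,0,0,0,0,0,0,0,0,0,0,0,0,0,0,0,0,0,0,0,0,0,1,0,0]
Step 2: insert p at [16, 23, 26] -> counters=[0,0,1,0,1,0,0,0,0,0,0,0,0,0,0,0,1,0,0,0,0,0,0,1,0,0,1,0,1,0,0]
Step 3: insert jdw at [7, 10, 14] -> counters=[0,0,1,0,1,0,0,1,0,0,1,0,0,0,1,0,1,0,0,0,0,0,0,1,0,0,1,0,1,0,0]
Step 4: insert jq at [9, 28, 30] -> counters=[0,0,1,0,1,0,0,1,0,1,1,0,0,0,1,0,1,0,0,0,0,0,0,1,0,0,1,0,2,0,1]
Step 5: insert jdw at [7, 10, 14] -> counters=[0,0,1,0,1,0,0,2,0,1,2,0,0,0,2,0,1,0,0,0,0,0,0,1,0,0,1,0,2,0,1]
Step 6: delete jq at [9, 28, 30] -> counters=[0,0,1,0,1,0,0,2,0,0,2,0,0,0,2,0,1,0,0,0,0,0,0,1,0,0,1,0,1,0,0]
Step 7: insert g at [2, 4, 28] -> counters=[0,0,2,0,2,0,0,2,0,0,2,0,0,0,2,0,1,0,0,0,0,0,0,1,0,0,1,0,2,0,0]
Final counters=[0,0,2,0,2,0,0,2,0,0,2,0,0,0,2,0,1,0,0,0,0,0,0,1,0,0,1,0,2,0,0] -> counters[14]=2

Answer: 2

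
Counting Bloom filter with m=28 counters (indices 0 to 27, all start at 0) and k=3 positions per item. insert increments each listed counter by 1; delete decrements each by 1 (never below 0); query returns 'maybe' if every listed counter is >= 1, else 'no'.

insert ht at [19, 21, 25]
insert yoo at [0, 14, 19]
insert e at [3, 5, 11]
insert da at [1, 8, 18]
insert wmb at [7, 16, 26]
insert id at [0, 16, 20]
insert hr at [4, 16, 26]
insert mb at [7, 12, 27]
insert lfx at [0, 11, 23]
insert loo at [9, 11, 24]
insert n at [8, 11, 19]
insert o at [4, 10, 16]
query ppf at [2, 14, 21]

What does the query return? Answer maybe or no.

Step 1: insert ht at [19, 21, 25] -> counters=[0,0,0,0,0,0,0,0,0,0,0,0,0,0,0,0,0,0,0,1,0,1,0,0,0,1,0,0]
Step 2: insert yoo at [0, 14, 19] -> counters=[1,0,0,0,0,0,0,0,0,0,0,0,0,0,1,0,0,0,0,2,0,1,0,0,0,1,0,0]
Step 3: insert e at [3, 5, 11] -> counters=[1,0,0,1,0,1,0,0,0,0,0,1,0,0,1,0,0,0,0,2,0,1,0,0,0,1,0,0]
Step 4: insert da at [1, 8, 18] -> counters=[1,1,0,1,0,1,0,0,1,0,0,1,0,0,1,0,0,0,1,2,0,1,0,0,0,1,0,0]
Step 5: insert wmb at [7, 16, 26] -> counters=[1,1,0,1,0,1,0,1,1,0,0,1,0,0,1,0,1,0,1,2,0,1,0,0,0,1,1,0]
Step 6: insert id at [0, 16, 20] -> counters=[2,1,0,1,0,1,0,1,1,0,0,1,0,0,1,0,2,0,1,2,1,1,0,0,0,1,1,0]
Step 7: insert hr at [4, 16, 26] -> counters=[2,1,0,1,1,1,0,1,1,0,0,1,0,0,1,0,3,0,1,2,1,1,0,0,0,1,2,0]
Step 8: insert mb at [7, 12, 27] -> counters=[2,1,0,1,1,1,0,2,1,0,0,1,1,0,1,0,3,0,1,2,1,1,0,0,0,1,2,1]
Step 9: insert lfx at [0, 11, 23] -> counters=[3,1,0,1,1,1,0,2,1,0,0,2,1,0,1,0,3,0,1,2,1,1,0,1,0,1,2,1]
Step 10: insert loo at [9, 11, 24] -> counters=[3,1,0,1,1,1,0,2,1,1,0,3,1,0,1,0,3,0,1,2,1,1,0,1,1,1,2,1]
Step 11: insert n at [8, 11, 19] -> counters=[3,1,0,1,1,1,0,2,2,1,0,4,1,0,1,0,3,0,1,3,1,1,0,1,1,1,2,1]
Step 12: insert o at [4, 10, 16] -> counters=[3,1,0,1,2,1,0,2,2,1,1,4,1,0,1,0,4,0,1,3,1,1,0,1,1,1,2,1]
Query ppf: check counters[2]=0 counters[14]=1 counters[21]=1 -> no

Answer: no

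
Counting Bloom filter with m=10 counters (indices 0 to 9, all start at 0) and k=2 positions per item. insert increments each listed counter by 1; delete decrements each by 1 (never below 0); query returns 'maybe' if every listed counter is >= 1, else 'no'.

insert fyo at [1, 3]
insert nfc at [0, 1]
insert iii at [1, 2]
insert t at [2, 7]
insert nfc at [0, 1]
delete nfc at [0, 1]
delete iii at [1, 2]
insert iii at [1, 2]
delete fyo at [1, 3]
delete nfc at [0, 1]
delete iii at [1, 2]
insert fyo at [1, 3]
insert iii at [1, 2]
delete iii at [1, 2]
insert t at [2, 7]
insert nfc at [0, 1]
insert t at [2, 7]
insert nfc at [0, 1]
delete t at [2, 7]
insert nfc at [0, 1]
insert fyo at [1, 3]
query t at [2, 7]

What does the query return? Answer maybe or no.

Answer: maybe

Derivation:
Step 1: insert fyo at [1, 3] -> counters=[0,1,0,1,0,0,0,0,0,0]
Step 2: insert nfc at [0, 1] -> counters=[1,2,0,1,0,0,0,0,0,0]
Step 3: insert iii at [1, 2] -> counters=[1,3,1,1,0,0,0,0,0,0]
Step 4: insert t at [2, 7] -> counters=[1,3,2,1,0,0,0,1,0,0]
Step 5: insert nfc at [0, 1] -> counters=[2,4,2,1,0,0,0,1,0,0]
Step 6: delete nfc at [0, 1] -> counters=[1,3,2,1,0,0,0,1,0,0]
Step 7: delete iii at [1, 2] -> counters=[1,2,1,1,0,0,0,1,0,0]
Step 8: insert iii at [1, 2] -> counters=[1,3,2,1,0,0,0,1,0,0]
Step 9: delete fyo at [1, 3] -> counters=[1,2,2,0,0,0,0,1,0,0]
Step 10: delete nfc at [0, 1] -> counters=[0,1,2,0,0,0,0,1,0,0]
Step 11: delete iii at [1, 2] -> counters=[0,0,1,0,0,0,0,1,0,0]
Step 12: insert fyo at [1, 3] -> counters=[0,1,1,1,0,0,0,1,0,0]
Step 13: insert iii at [1, 2] -> counters=[0,2,2,1,0,0,0,1,0,0]
Step 14: delete iii at [1, 2] -> counters=[0,1,1,1,0,0,0,1,0,0]
Step 15: insert t at [2, 7] -> counters=[0,1,2,1,0,0,0,2,0,0]
Step 16: insert nfc at [0, 1] -> counters=[1,2,2,1,0,0,0,2,0,0]
Step 17: insert t at [2, 7] -> counters=[1,2,3,1,0,0,0,3,0,0]
Step 18: insert nfc at [0, 1] -> counters=[2,3,3,1,0,0,0,3,0,0]
Step 19: delete t at [2, 7] -> counters=[2,3,2,1,0,0,0,2,0,0]
Step 20: insert nfc at [0, 1] -> counters=[3,4,2,1,0,0,0,2,0,0]
Step 21: insert fyo at [1, 3] -> counters=[3,5,2,2,0,0,0,2,0,0]
Query t: check counters[2]=2 counters[7]=2 -> maybe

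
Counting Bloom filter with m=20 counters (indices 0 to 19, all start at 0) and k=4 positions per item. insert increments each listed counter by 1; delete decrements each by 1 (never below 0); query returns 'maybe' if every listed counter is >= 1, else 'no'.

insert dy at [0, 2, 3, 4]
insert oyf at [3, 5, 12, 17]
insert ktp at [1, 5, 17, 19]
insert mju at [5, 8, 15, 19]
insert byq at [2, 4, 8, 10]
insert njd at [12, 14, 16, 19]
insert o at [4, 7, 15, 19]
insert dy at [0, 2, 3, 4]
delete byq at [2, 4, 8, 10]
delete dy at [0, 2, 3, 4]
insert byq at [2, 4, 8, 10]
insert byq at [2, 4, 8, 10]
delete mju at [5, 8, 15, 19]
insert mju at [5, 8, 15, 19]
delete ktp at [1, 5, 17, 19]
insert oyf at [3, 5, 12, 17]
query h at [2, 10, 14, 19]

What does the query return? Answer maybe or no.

Step 1: insert dy at [0, 2, 3, 4] -> counters=[1,0,1,1,1,0,0,0,0,0,0,0,0,0,0,0,0,0,0,0]
Step 2: insert oyf at [3, 5, 12, 17] -> counters=[1,0,1,2,1,1,0,0,0,0,0,0,1,0,0,0,0,1,0,0]
Step 3: insert ktp at [1, 5, 17, 19] -> counters=[1,1,1,2,1,2,0,0,0,0,0,0,1,0,0,0,0,2,0,1]
Step 4: insert mju at [5, 8, 15, 19] -> counters=[1,1,1,2,1,3,0,0,1,0,0,0,1,0,0,1,0,2,0,2]
Step 5: insert byq at [2, 4, 8, 10] -> counters=[1,1,2,2,2,3,0,0,2,0,1,0,1,0,0,1,0,2,0,2]
Step 6: insert njd at [12, 14, 16, 19] -> counters=[1,1,2,2,2,3,0,0,2,0,1,0,2,0,1,1,1,2,0,3]
Step 7: insert o at [4, 7, 15, 19] -> counters=[1,1,2,2,3,3,0,1,2,0,1,0,2,0,1,2,1,2,0,4]
Step 8: insert dy at [0, 2, 3, 4] -> counters=[2,1,3,3,4,3,0,1,2,0,1,0,2,0,1,2,1,2,0,4]
Step 9: delete byq at [2, 4, 8, 10] -> counters=[2,1,2,3,3,3,0,1,1,0,0,0,2,0,1,2,1,2,0,4]
Step 10: delete dy at [0, 2, 3, 4] -> counters=[1,1,1,2,2,3,0,1,1,0,0,0,2,0,1,2,1,2,0,4]
Step 11: insert byq at [2, 4, 8, 10] -> counters=[1,1,2,2,3,3,0,1,2,0,1,0,2,0,1,2,1,2,0,4]
Step 12: insert byq at [2, 4, 8, 10] -> counters=[1,1,3,2,4,3,0,1,3,0,2,0,2,0,1,2,1,2,0,4]
Step 13: delete mju at [5, 8, 15, 19] -> counters=[1,1,3,2,4,2,0,1,2,0,2,0,2,0,1,1,1,2,0,3]
Step 14: insert mju at [5, 8, 15, 19] -> counters=[1,1,3,2,4,3,0,1,3,0,2,0,2,0,1,2,1,2,0,4]
Step 15: delete ktp at [1, 5, 17, 19] -> counters=[1,0,3,2,4,2,0,1,3,0,2,0,2,0,1,2,1,1,0,3]
Step 16: insert oyf at [3, 5, 12, 17] -> counters=[1,0,3,3,4,3,0,1,3,0,2,0,3,0,1,2,1,2,0,3]
Query h: check counters[2]=3 counters[10]=2 counters[14]=1 counters[19]=3 -> maybe

Answer: maybe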